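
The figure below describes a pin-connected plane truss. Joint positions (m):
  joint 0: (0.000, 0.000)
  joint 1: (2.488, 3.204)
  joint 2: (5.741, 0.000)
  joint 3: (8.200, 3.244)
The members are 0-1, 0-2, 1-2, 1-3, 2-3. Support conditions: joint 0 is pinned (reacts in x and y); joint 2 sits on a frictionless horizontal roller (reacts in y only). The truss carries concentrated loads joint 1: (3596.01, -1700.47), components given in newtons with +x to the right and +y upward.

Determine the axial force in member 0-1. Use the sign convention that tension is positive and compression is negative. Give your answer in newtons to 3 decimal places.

N=4 nodes, M=5 members, R=3 reactions → 2N=8, M+R=8
member 0 (0-1): L=4.0566, (cx,cy)=(0.6133,0.7898)
member 1 (0-2): L=5.7410, (cx,cy)=(1.0000,0.0000)
member 2 (1-2): L=4.5659, (cx,cy)=(0.7125,-0.7017)
member 3 (1-3): L=5.7121, (cx,cy)=(1.0000,0.0070)
member 4 (2-3): L=4.0707, (cx,cy)=(0.6041,0.7969)
solve A·x = −loads:
  F[0-1] = +1321.0061 N (tension)
  F[0-2] = +2785.8026 N (tension)
  F[1-2] = -3910.1604 N (compression)
  F[1-3] = +0.0000 N (tension)
  F[2-3] = -0.0000 N (compression)
  Rx@0 = -3596.0100 N
  Ry@0 = -1043.3700 N
  Ry@2 = +2743.8400 N

1321.006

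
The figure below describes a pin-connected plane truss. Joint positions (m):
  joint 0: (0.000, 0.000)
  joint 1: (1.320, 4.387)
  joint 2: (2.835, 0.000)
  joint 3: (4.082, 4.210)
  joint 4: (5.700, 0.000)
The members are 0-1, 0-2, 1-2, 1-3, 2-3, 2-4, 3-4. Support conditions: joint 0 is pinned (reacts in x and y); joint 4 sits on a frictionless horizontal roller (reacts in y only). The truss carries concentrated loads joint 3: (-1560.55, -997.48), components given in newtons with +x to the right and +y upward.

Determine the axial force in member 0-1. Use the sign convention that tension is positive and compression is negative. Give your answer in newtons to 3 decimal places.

N=5 nodes, M=7 members, R=3 reactions → 2N=10, M+R=10
member 0 (0-1): L=4.5813, (cx,cy)=(0.2881,0.9576)
member 1 (0-2): L=2.8350, (cx,cy)=(1.0000,0.0000)
member 2 (1-2): L=4.6412, (cx,cy)=(0.3264,-0.9452)
member 3 (1-3): L=2.7677, (cx,cy)=(0.9980,-0.0640)
member 4 (2-3): L=4.3908, (cx,cy)=(0.2840,0.9588)
member 5 (2-4): L=2.8650, (cx,cy)=(1.0000,0.0000)
member 6 (3-4): L=4.5102, (cx,cy)=(0.3587,-0.9334)
solve A·x = −loads:
  F[0-1] = -1499.3458 N (compression)
  F[0-2] = -1128.5453 N (compression)
  F[1-2] = +1583.2920 N (tension)
  F[1-3] = -950.7727 N (compression)
  F[2-3] = -1560.8356 N (compression)
  F[2-4] = -168.4415 N (compression)
  F[3-4] = +469.5347 N (tension)
  Rx@0 = +1560.5500 N
  Ry@0 = +1435.7611 N
  Ry@4 = -438.2811 N

-1499.346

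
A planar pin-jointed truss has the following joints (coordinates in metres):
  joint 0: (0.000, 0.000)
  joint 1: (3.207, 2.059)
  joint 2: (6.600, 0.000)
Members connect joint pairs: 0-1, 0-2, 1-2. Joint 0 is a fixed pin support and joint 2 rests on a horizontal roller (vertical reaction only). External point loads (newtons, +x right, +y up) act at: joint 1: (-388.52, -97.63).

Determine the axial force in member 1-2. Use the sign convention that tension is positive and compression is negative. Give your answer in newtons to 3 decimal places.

N=3 nodes, M=3 members, R=3 reactions → 2N=6, M+R=6
member 0 (0-1): L=3.8111, (cx,cy)=(0.8415,0.5403)
member 1 (0-2): L=6.6000, (cx,cy)=(1.0000,0.0000)
member 2 (1-2): L=3.9689, (cx,cy)=(0.8549,-0.5188)
solve A·x = −loads:
  F[0-1] = -317.2454 N (compression)
  F[0-2] = -121.5600 N (compression)
  F[1-2] = +142.1915 N (tension)
  Rx@0 = +388.5200 N
  Ry@0 = +171.3972 N
  Ry@2 = -73.7672 N

142.191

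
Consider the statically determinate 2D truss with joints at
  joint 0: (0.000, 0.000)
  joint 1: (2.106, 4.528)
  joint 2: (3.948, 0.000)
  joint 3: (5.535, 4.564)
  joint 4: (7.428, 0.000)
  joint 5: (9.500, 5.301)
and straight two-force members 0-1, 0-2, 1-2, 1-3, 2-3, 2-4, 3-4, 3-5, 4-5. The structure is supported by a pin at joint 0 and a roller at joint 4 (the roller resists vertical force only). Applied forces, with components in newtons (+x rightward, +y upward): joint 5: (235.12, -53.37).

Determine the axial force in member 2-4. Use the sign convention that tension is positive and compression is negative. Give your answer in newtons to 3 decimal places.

13.573

N=6 nodes, M=9 members, R=3 reactions → 2N=12, M+R=12
member 0 (0-1): L=4.9938, (cx,cy)=(0.4217,0.9067)
member 1 (0-2): L=3.9480, (cx,cy)=(1.0000,0.0000)
member 2 (1-2): L=4.8883, (cx,cy)=(0.3768,-0.9263)
member 3 (1-3): L=3.4292, (cx,cy)=(0.9999,0.0105)
member 4 (2-3): L=4.8320, (cx,cy)=(0.3284,0.9445)
member 5 (2-4): L=3.4800, (cx,cy)=(1.0000,0.0000)
member 6 (3-4): L=4.9410, (cx,cy)=(0.3831,-0.9237)
member 7 (3-5): L=4.0329, (cx,cy)=(0.9832,0.1827)
member 8 (4-5): L=5.6916, (cx,cy)=(0.3640,0.9314)
solve A·x = −loads:
  F[0-1] = +201.4734 N (tension)
  F[0-2] = +150.1540 N (tension)
  F[1-2] = -195.4206 N (compression)
  F[1-3] = +158.6123 N (tension)
  F[2-3] = +191.6469 N (tension)
  F[2-4] = +13.5734 N (tension)
  F[3-4] = -142.2243 N (compression)
  F[3-5] = +280.7637 N (tension)
  F[4-5] = -112.3908 N (compression)
  Rx@0 = -235.1200 N
  Ry@0 = -182.6809 N
  Ry@4 = +236.0509 N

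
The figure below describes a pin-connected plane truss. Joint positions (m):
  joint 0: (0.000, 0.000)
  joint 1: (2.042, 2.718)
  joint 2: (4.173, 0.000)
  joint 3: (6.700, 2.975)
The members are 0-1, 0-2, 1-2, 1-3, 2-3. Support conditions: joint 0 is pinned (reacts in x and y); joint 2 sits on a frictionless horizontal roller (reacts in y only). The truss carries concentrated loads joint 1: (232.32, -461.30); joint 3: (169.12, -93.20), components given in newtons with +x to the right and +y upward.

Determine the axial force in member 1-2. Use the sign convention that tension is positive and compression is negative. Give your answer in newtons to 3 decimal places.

N=4 nodes, M=5 members, R=3 reactions → 2N=8, M+R=8
member 0 (0-1): L=3.3996, (cx,cy)=(0.6007,0.7995)
member 1 (0-2): L=4.1730, (cx,cy)=(1.0000,0.0000)
member 2 (1-2): L=3.4538, (cx,cy)=(0.6170,-0.7870)
member 3 (1-3): L=4.6651, (cx,cy)=(0.9985,0.0551)
member 4 (2-3): L=3.9034, (cx,cy)=(0.6474,0.7622)
solve A·x = −loads:
  F[0-1] = +116.0146 N (tension)
  F[0-2] = +331.7548 N (tension)
  F[1-2] = -685.7798 N (compression)
  F[1-3] = +260.8895 N (tension)
  F[2-3] = -141.1414 N (compression)
  Rx@0 = -401.4400 N
  Ry@0 = -92.7543 N
  Ry@2 = +647.2543 N

-685.780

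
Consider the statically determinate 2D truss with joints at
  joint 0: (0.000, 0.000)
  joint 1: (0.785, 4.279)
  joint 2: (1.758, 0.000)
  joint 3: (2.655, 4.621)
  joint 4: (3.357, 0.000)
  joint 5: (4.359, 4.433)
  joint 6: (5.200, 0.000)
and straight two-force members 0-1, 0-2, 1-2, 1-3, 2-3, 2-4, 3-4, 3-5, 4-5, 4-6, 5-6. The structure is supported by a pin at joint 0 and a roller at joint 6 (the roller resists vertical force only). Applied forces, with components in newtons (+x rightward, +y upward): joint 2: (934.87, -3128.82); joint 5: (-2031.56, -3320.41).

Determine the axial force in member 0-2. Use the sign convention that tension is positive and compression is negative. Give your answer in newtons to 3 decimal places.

N=7 nodes, M=11 members, R=3 reactions → 2N=14, M+R=14
member 0 (0-1): L=4.3504, (cx,cy)=(0.1804,0.9836)
member 1 (0-2): L=1.7580, (cx,cy)=(1.0000,0.0000)
member 2 (1-2): L=4.3882, (cx,cy)=(0.2217,-0.9751)
member 3 (1-3): L=1.9010, (cx,cy)=(0.9837,0.1799)
member 4 (2-3): L=4.7073, (cx,cy)=(0.1906,0.9817)
member 5 (2-4): L=1.5990, (cx,cy)=(1.0000,0.0000)
member 6 (3-4): L=4.6740, (cx,cy)=(0.1502,-0.9887)
member 7 (3-5): L=1.7143, (cx,cy)=(0.9940,-0.1097)
member 8 (4-5): L=4.5448, (cx,cy)=(0.2205,0.9754)
member 9 (4-6): L=1.8430, (cx,cy)=(1.0000,0.0000)
member 10 (5-6): L=4.5121, (cx,cy)=(0.1864,-0.9825)
solve A·x = −loads:
  F[0-1] = -4412.3826 N (compression)
  F[0-2] = -300.5075 N (compression)
  F[1-2] = +4129.6736 N (tension)
  F[1-3] = -1740.2463 N (compression)
  F[2-3] = -914.8218 N (compression)
  F[2-4] = -145.3816 N (compression)
  F[3-4] = +1459.9886 N (tension)
  F[3-5] = -2118.2324 N (compression)
  F[4-5] = -1479.8411 N (compression)
  F[4-6] = +400.1579 N (tension)
  F[5-6] = -2146.8966 N (compression)
  Rx@0 = +1096.6900 N
  Ry@0 = +4339.9555 N
  Ry@6 = +2109.2745 N

-300.507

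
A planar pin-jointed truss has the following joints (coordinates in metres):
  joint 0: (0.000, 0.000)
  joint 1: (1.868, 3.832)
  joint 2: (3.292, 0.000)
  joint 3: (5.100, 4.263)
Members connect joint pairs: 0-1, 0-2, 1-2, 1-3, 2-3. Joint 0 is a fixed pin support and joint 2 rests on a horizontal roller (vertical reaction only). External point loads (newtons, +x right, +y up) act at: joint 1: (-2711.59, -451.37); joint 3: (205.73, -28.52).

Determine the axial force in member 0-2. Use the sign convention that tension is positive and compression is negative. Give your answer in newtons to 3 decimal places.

N=4 nodes, M=5 members, R=3 reactions → 2N=8, M+R=8
member 0 (0-1): L=4.2631, (cx,cy)=(0.4382,0.8989)
member 1 (0-2): L=3.2920, (cx,cy)=(1.0000,0.0000)
member 2 (1-2): L=4.0880, (cx,cy)=(0.3483,-0.9374)
member 3 (1-3): L=3.2606, (cx,cy)=(0.9912,0.1322)
member 4 (2-3): L=4.6306, (cx,cy)=(0.3905,0.9206)
solve A·x = −loads:
  F[0-1] = -3414.8440 N (compression)
  F[0-2] = -1009.5324 N (compression)
  F[1-2] = +2825.9621 N (tension)
  F[1-3] = +232.9278 N (tension)
  F[2-3] = -64.4229 N (compression)
  Rx@0 = +2505.8600 N
  Ry@0 = +3069.5543 N
  Ry@2 = -2589.6643 N

-1009.532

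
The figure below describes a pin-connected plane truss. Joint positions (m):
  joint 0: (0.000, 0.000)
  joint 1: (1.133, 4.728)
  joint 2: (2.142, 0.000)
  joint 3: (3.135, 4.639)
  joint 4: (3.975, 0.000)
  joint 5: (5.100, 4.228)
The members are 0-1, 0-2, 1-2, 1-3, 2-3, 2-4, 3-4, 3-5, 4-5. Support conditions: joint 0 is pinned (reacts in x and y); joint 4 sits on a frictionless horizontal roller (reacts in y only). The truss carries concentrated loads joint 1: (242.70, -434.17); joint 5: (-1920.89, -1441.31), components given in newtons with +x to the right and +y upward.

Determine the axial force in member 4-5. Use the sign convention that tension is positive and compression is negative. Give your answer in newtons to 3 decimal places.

N=6 nodes, M=9 members, R=3 reactions → 2N=12, M+R=12
member 0 (0-1): L=4.8619, (cx,cy)=(0.2330,0.9725)
member 1 (0-2): L=2.1420, (cx,cy)=(1.0000,0.0000)
member 2 (1-2): L=4.8345, (cx,cy)=(0.2087,-0.9780)
member 3 (1-3): L=2.0040, (cx,cy)=(0.9990,-0.0444)
member 4 (2-3): L=4.7441, (cx,cy)=(0.2093,0.9778)
member 5 (2-4): L=1.8330, (cx,cy)=(1.0000,0.0000)
member 6 (3-4): L=4.7144, (cx,cy)=(0.1782,-0.9840)
member 7 (3-5): L=2.0075, (cx,cy)=(0.9788,-0.2047)
member 8 (4-5): L=4.3751, (cx,cy)=(0.2571,0.9664)
solve A·x = −loads:
  F[0-1] = -1703.8870 N (compression)
  F[0-2] = -1281.1188 N (compression)
  F[1-2] = +1291.6765 N (tension)
  F[1-3] = -910.2547 N (compression)
  F[2-3] = -1291.8468 N (compression)
  F[2-4] = -741.1329 N (compression)
  F[3-4] = +1552.2495 N (tension)
  F[3-5] = -1487.8456 N (compression)
  F[4-5] = -1806.6654 N (compression)
  Rx@0 = +1678.1900 N
  Ry@0 = +1656.9748 N
  Ry@4 = +218.5052 N

-1806.665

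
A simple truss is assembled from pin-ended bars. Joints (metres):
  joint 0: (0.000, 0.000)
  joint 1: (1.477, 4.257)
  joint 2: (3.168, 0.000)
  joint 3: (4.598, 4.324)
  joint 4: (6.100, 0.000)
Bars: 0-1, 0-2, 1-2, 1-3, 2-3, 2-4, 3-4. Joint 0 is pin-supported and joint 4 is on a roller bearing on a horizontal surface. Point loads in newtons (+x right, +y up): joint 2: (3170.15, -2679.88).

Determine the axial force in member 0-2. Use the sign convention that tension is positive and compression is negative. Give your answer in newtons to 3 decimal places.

3617.066

N=5 nodes, M=7 members, R=3 reactions → 2N=10, M+R=10
member 0 (0-1): L=4.5059, (cx,cy)=(0.3278,0.9448)
member 1 (0-2): L=3.1680, (cx,cy)=(1.0000,0.0000)
member 2 (1-2): L=4.5806, (cx,cy)=(0.3692,-0.9294)
member 3 (1-3): L=3.1217, (cx,cy)=(0.9998,0.0215)
member 4 (2-3): L=4.5543, (cx,cy)=(0.3140,0.9494)
member 5 (2-4): L=2.9320, (cx,cy)=(1.0000,0.0000)
member 6 (3-4): L=4.5774, (cx,cy)=(0.3281,-0.9446)
solve A·x = −loads:
  F[0-1] = -1363.4277 N (compression)
  F[0-2] = +3617.0664 N (tension)
  F[1-2] = +1364.0485 N (tension)
  F[1-3] = -950.6996 N (compression)
  F[2-3] = +1487.4071 N (tension)
  F[2-4] = +483.4537 N (tension)
  F[3-4] = -1473.3567 N (compression)
  Rx@0 = -3170.1500 N
  Ry@0 = +1288.0997 N
  Ry@4 = +1391.7803 N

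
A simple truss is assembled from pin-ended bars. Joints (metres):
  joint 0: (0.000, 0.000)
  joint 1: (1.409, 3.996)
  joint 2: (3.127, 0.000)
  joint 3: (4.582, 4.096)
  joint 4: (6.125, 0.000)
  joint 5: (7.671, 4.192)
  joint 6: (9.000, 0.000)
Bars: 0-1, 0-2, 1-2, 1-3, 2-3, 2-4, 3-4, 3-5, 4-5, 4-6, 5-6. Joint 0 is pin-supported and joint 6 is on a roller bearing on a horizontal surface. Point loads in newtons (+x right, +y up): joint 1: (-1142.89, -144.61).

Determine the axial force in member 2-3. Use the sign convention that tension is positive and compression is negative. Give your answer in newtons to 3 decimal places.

N=7 nodes, M=11 members, R=3 reactions → 2N=14, M+R=14
member 0 (0-1): L=4.2371, (cx,cy)=(0.3325,0.9431)
member 1 (0-2): L=3.1270, (cx,cy)=(1.0000,0.0000)
member 2 (1-2): L=4.3497, (cx,cy)=(0.3950,-0.9187)
member 3 (1-3): L=3.1746, (cx,cy)=(0.9995,0.0315)
member 4 (2-3): L=4.3468, (cx,cy)=(0.3347,0.9423)
member 5 (2-4): L=2.9980, (cx,cy)=(1.0000,0.0000)
member 6 (3-4): L=4.3770, (cx,cy)=(0.3525,-0.9358)
member 7 (3-5): L=3.0905, (cx,cy)=(0.9995,0.0311)
member 8 (4-5): L=4.4680, (cx,cy)=(0.3460,0.9382)
member 9 (4-6): L=2.8750, (cx,cy)=(1.0000,0.0000)
member 10 (5-6): L=4.3976, (cx,cy)=(0.3022,-0.9532)
solve A·x = −loads:
  F[0-1] = -667.3948 N (compression)
  F[0-2] = -920.9571 N (compression)
  F[1-2] = +551.8270 N (tension)
  F[1-3] = +703.3491 N (tension)
  F[2-3] = -537.9946 N (compression)
  F[2-4] = -522.9157 N (compression)
  F[3-4] = +529.2322 N (tension)
  F[3-5] = +336.5104 N (tension)
  F[4-5] = -527.8637 N (compression)
  F[4-6] = -153.6985 N (compression)
  F[5-6] = +508.5841 N (tension)
  Rx@0 = +1142.8900 N
  Ry@0 = +629.4137 N
  Ry@6 = -484.8037 N

-537.995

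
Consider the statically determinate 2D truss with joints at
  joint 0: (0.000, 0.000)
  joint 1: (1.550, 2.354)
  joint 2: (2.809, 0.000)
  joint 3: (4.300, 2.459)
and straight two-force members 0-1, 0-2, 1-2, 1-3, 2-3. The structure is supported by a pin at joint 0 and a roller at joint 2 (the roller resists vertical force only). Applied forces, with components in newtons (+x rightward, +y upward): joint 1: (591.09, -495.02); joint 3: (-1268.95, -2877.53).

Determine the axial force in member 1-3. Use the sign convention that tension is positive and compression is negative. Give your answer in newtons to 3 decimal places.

487.455

N=4 nodes, M=5 members, R=3 reactions → 2N=8, M+R=8
member 0 (0-1): L=2.8185, (cx,cy)=(0.5499,0.8352)
member 1 (0-2): L=2.8090, (cx,cy)=(1.0000,0.0000)
member 2 (1-2): L=2.6695, (cx,cy)=(0.4716,-0.8818)
member 3 (1-3): L=2.7520, (cx,cy)=(0.9993,0.0382)
member 4 (2-3): L=2.8757, (cx,cy)=(0.5185,0.8551)
solve A·x = −loads:
  F[0-1] = +826.1616 N (tension)
  F[0-2] = -1132.2012 N (compression)
  F[1-2] = -1322.7834 N (compression)
  F[1-3] = +487.4551 N (tension)
  F[2-3] = -3386.9266 N (compression)
  Rx@0 = +677.8600 N
  Ry@0 = -690.0124 N
  Ry@2 = +4062.5624 N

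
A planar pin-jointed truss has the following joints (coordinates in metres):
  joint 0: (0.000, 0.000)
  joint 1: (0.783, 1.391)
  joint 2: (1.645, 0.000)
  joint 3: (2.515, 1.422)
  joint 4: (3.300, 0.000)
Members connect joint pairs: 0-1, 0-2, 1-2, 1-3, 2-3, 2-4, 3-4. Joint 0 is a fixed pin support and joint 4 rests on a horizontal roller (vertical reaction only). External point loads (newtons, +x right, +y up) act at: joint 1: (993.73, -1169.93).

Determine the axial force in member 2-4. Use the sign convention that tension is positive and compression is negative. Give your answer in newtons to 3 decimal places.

N=5 nodes, M=7 members, R=3 reactions → 2N=10, M+R=10
member 0 (0-1): L=1.5962, (cx,cy)=(0.4905,0.8714)
member 1 (0-2): L=1.6450, (cx,cy)=(1.0000,0.0000)
member 2 (1-2): L=1.6364, (cx,cy)=(0.5268,-0.8500)
member 3 (1-3): L=1.7323, (cx,cy)=(0.9998,0.0179)
member 4 (2-3): L=1.6670, (cx,cy)=(0.5219,0.8530)
member 5 (2-4): L=1.6550, (cx,cy)=(1.0000,0.0000)
member 6 (3-4): L=1.6243, (cx,cy)=(0.4833,-0.8755)
solve A·x = −loads:
  F[0-1] = -543.3231 N (compression)
  F[0-2] = +1260.2457 N (tension)
  F[1-2] = -836.6103 N (compression)
  F[1-3] = -819.6889 N (compression)
  F[2-3] = +833.6707 N (tension)
  F[2-4] = +384.4760 N (tension)
  F[3-4] = -795.5406 N (compression)
  Rx@0 = -993.7300 N
  Ry@0 = +473.4653 N
  Ry@4 = +696.4647 N

384.476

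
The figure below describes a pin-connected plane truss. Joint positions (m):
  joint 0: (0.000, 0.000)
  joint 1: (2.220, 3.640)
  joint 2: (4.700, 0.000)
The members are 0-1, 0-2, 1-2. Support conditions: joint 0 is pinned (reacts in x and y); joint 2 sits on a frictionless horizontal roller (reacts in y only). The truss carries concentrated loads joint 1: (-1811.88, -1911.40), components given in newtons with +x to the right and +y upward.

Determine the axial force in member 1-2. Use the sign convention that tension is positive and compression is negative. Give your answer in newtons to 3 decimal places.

N=3 nodes, M=3 members, R=3 reactions → 2N=6, M+R=6
member 0 (0-1): L=4.2636, (cx,cy)=(0.5207,0.8537)
member 1 (0-2): L=4.7000, (cx,cy)=(1.0000,0.0000)
member 2 (1-2): L=4.4045, (cx,cy)=(0.5631,-0.8264)
solve A·x = −loads:
  F[0-1] = -2824.9780 N (compression)
  F[0-2] = -340.9399 N (compression)
  F[1-2] = +605.5179 N (tension)
  Rx@0 = +1811.8800 N
  Ry@0 = +2411.8117 N
  Ry@2 = -500.4117 N

605.518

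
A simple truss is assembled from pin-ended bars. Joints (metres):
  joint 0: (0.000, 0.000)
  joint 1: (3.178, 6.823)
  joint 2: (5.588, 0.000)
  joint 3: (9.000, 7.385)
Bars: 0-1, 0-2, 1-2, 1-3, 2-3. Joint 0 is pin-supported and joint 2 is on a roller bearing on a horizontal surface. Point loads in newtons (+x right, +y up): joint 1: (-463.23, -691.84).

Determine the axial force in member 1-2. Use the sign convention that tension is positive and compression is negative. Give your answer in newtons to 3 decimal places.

182.569

N=4 nodes, M=5 members, R=3 reactions → 2N=8, M+R=8
member 0 (0-1): L=7.5268, (cx,cy)=(0.4222,0.9065)
member 1 (0-2): L=5.5880, (cx,cy)=(1.0000,0.0000)
member 2 (1-2): L=7.2361, (cx,cy)=(0.3331,-0.9429)
member 3 (1-3): L=5.8491, (cx,cy)=(0.9954,0.0961)
member 4 (2-3): L=8.1351, (cx,cy)=(0.4194,0.9078)
solve A·x = −loads:
  F[0-1] = -953.1094 N (compression)
  F[0-2] = -60.8048 N (compression)
  F[1-2] = +182.5689 N (tension)
  F[1-3] = -0.0000 N (compression)
  F[2-3] = +0.0000 N (tension)
  Rx@0 = +463.2300 N
  Ry@0 = +863.9858 N
  Ry@2 = -172.1458 N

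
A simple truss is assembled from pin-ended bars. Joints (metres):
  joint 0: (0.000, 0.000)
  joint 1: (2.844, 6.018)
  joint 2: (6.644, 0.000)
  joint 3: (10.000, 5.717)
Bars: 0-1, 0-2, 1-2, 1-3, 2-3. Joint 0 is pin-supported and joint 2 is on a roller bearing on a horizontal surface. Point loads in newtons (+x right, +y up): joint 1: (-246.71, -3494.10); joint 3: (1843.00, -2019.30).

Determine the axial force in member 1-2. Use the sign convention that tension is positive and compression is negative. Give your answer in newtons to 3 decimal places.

N=4 nodes, M=5 members, R=3 reactions → 2N=8, M+R=8
member 0 (0-1): L=6.6562, (cx,cy)=(0.4273,0.9041)
member 1 (0-2): L=6.6440, (cx,cy)=(1.0000,0.0000)
member 2 (1-2): L=7.1173, (cx,cy)=(0.5339,-0.8455)
member 3 (1-3): L=7.1623, (cx,cy)=(0.9991,-0.0420)
member 4 (2-3): L=6.6292, (cx,cy)=(0.5062,0.8624)
solve A·x = −loads:
  F[0-1] = +424.6586 N (tension)
  F[0-2] = +1414.8451 N (tension)
  F[1-2] = -4733.4772 N (compression)
  F[1-3] = +2958.0115 N (tension)
  F[2-3] = -2197.3644 N (compression)
  Rx@0 = -1596.2900 N
  Ry@0 = -383.9436 N
  Ry@2 = +5897.3436 N

-4733.477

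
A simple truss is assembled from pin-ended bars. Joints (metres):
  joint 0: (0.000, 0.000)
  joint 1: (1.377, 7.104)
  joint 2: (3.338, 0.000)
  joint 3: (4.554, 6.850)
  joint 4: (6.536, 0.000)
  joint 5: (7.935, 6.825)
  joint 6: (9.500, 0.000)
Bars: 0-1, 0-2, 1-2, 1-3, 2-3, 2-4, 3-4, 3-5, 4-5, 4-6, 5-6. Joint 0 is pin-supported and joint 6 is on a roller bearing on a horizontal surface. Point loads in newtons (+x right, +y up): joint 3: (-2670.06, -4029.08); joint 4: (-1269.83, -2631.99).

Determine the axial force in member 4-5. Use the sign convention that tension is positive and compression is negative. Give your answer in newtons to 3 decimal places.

1848.802

N=7 nodes, M=11 members, R=3 reactions → 2N=14, M+R=14
member 0 (0-1): L=7.2362, (cx,cy)=(0.1903,0.9817)
member 1 (0-2): L=3.3380, (cx,cy)=(1.0000,0.0000)
member 2 (1-2): L=7.3697, (cx,cy)=(0.2661,-0.9639)
member 3 (1-3): L=3.1871, (cx,cy)=(0.9968,-0.0797)
member 4 (2-3): L=6.9571, (cx,cy)=(0.1748,0.9846)
member 5 (2-4): L=3.1980, (cx,cy)=(1.0000,0.0000)
member 6 (3-4): L=7.1310, (cx,cy)=(0.2779,-0.9606)
member 7 (3-5): L=3.3811, (cx,cy)=(1.0000,-0.0074)
member 8 (4-5): L=6.9669, (cx,cy)=(0.2008,0.9796)
member 9 (4-6): L=2.9640, (cx,cy)=(1.0000,0.0000)
member 10 (5-6): L=7.0021, (cx,cy)=(0.2235,-0.9747)
solve A·x = −loads:
  F[0-1] = -4934.2627 N (compression)
  F[0-2] = -3000.9363 N (compression)
  F[1-2] = +5218.3127 N (tension)
  F[1-3] = -2334.9206 N (compression)
  F[2-3] = -5108.8259 N (compression)
  F[2-4] = -719.4468 N (compression)
  F[3-4] = +854.5167 N (tension)
  F[3-5] = -787.9110 N (compression)
  F[4-5] = +1848.8015 N (tension)
  F[4-6] = +416.6383 N (tension)
  F[5-6] = -1864.1255 N (compression)
  Rx@0 = +3939.8900 N
  Ry@0 = +4844.1010 N
  Ry@6 = +1816.9690 N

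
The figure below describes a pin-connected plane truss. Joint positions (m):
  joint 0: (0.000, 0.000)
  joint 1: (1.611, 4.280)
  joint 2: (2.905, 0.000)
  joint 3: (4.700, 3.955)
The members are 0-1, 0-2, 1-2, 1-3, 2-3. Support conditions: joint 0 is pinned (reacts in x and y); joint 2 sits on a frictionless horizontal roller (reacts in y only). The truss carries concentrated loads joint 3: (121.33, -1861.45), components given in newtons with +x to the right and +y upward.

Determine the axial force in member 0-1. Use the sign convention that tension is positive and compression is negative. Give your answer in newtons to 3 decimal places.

N=4 nodes, M=5 members, R=3 reactions → 2N=8, M+R=8
member 0 (0-1): L=4.5732, (cx,cy)=(0.3523,0.9359)
member 1 (0-2): L=2.9050, (cx,cy)=(1.0000,0.0000)
member 2 (1-2): L=4.4713, (cx,cy)=(0.2894,-0.9572)
member 3 (1-3): L=3.1060, (cx,cy)=(0.9945,-0.1046)
member 4 (2-3): L=4.3433, (cx,cy)=(0.4133,0.9106)
solve A·x = −loads:
  F[0-1] = +1405.4691 N (tension)
  F[0-2] = -373.7794 N (compression)
  F[1-2] = -1475.5336 N (compression)
  F[1-3] = +927.2172 N (tension)
  F[2-3] = -1937.6516 N (compression)
  Rx@0 = -121.3300 N
  Ry@0 = -1315.3745 N
  Ry@2 = +3176.8245 N

1405.469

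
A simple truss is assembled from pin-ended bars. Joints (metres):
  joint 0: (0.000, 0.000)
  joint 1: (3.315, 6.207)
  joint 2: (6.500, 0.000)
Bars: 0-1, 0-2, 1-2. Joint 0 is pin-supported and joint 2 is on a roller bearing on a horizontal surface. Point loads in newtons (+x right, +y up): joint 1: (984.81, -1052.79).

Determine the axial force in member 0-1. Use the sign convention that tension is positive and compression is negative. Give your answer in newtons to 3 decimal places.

481.306

N=3 nodes, M=3 members, R=3 reactions → 2N=6, M+R=6
member 0 (0-1): L=7.0368, (cx,cy)=(0.4711,0.8821)
member 1 (0-2): L=6.5000, (cx,cy)=(1.0000,0.0000)
member 2 (1-2): L=6.9765, (cx,cy)=(0.4565,-0.8897)
solve A·x = −loads:
  F[0-1] = +481.3056 N (tension)
  F[0-2] = +758.0683 N (tension)
  F[1-2] = -1660.4828 N (compression)
  Rx@0 = -984.8100 N
  Ry@0 = -424.5507 N
  Ry@2 = +1477.3407 N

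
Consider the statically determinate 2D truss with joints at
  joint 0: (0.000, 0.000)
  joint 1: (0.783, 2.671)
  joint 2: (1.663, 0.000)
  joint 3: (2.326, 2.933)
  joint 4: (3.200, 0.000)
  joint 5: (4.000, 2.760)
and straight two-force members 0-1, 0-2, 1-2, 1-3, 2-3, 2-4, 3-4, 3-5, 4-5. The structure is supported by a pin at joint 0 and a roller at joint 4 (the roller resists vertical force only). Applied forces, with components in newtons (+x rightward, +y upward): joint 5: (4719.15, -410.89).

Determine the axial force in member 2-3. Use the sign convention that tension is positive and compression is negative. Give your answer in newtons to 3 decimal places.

3849.943

N=6 nodes, M=9 members, R=3 reactions → 2N=12, M+R=12
member 0 (0-1): L=2.7834, (cx,cy)=(0.2813,0.9596)
member 1 (0-2): L=1.6630, (cx,cy)=(1.0000,0.0000)
member 2 (1-2): L=2.8122, (cx,cy)=(0.3129,-0.9498)
member 3 (1-3): L=1.5651, (cx,cy)=(0.9859,0.1674)
member 4 (2-3): L=3.0070, (cx,cy)=(0.2205,0.9754)
member 5 (2-4): L=1.5370, (cx,cy)=(1.0000,0.0000)
member 6 (3-4): L=3.0605, (cx,cy)=(0.2856,-0.9584)
member 7 (3-5): L=1.6829, (cx,cy)=(0.9947,-0.1028)
member 8 (4-5): L=2.8736, (cx,cy)=(0.2784,0.9605)
solve A·x = −loads:
  F[0-1] = +4348.5996 N (tension)
  F[0-2] = +3495.8439 N (tension)
  F[1-2] = -3953.7550 N (compression)
  F[1-3] = +2495.7290 N (tension)
  F[2-3] = +3849.9430 N (tension)
  F[2-4] = +1409.7830 N (tension)
  F[3-4] = -4860.8877 N (compression)
  F[3-5] = +4722.5520 N (tension)
  F[4-5] = +77.6476 N (tension)
  Rx@0 = -4719.1500 N
  Ry@0 = -4172.9894 N
  Ry@4 = +4583.8794 N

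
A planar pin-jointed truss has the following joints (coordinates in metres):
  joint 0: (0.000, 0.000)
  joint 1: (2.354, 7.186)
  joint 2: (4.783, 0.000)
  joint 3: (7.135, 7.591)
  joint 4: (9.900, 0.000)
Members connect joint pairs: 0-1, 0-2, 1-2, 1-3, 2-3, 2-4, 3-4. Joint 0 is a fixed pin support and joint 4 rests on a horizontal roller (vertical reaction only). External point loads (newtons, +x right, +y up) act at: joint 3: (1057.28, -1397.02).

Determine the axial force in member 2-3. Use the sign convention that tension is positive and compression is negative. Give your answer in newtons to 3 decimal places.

416.102

N=5 nodes, M=7 members, R=3 reactions → 2N=10, M+R=10
member 0 (0-1): L=7.5617, (cx,cy)=(0.3113,0.9503)
member 1 (0-2): L=4.7830, (cx,cy)=(1.0000,0.0000)
member 2 (1-2): L=7.5854, (cx,cy)=(0.3202,-0.9473)
member 3 (1-3): L=4.7981, (cx,cy)=(0.9964,0.0844)
member 4 (2-3): L=7.9470, (cx,cy)=(0.2960,0.9552)
member 5 (2-4): L=5.1170, (cx,cy)=(1.0000,0.0000)
member 6 (3-4): L=8.0789, (cx,cy)=(0.3422,-0.9396)
solve A·x = −loads:
  F[0-1] = +442.4979 N (tension)
  F[0-2] = +919.5286 N (tension)
  F[1-2] = -419.5528 N (compression)
  F[1-3] = +273.0749 N (tension)
  F[2-3] = +416.1018 N (tension)
  F[2-4] = +662.0302 N (tension)
  F[3-4] = -1934.3476 N (compression)
  Rx@0 = -1057.2800 N
  Ry@0 = -420.5103 N
  Ry@4 = +1817.5303 N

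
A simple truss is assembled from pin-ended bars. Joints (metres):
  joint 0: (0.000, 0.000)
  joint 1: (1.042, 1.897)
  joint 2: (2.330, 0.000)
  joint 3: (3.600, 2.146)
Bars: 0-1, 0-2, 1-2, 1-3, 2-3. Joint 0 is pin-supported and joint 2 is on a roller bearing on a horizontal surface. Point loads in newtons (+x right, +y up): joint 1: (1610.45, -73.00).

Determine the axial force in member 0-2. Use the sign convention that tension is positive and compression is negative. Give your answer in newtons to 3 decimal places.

912.406

N=4 nodes, M=5 members, R=3 reactions → 2N=8, M+R=8
member 0 (0-1): L=2.1643, (cx,cy)=(0.4814,0.8765)
member 1 (0-2): L=2.3300, (cx,cy)=(1.0000,0.0000)
member 2 (1-2): L=2.2929, (cx,cy)=(0.5617,-0.8273)
member 3 (1-3): L=2.5701, (cx,cy)=(0.9953,0.0969)
member 4 (2-3): L=2.4936, (cx,cy)=(0.5093,0.8606)
solve A·x = −loads:
  F[0-1] = +1449.9093 N (tension)
  F[0-2] = +912.4060 N (tension)
  F[1-2] = -1624.2919 N (compression)
  F[1-3] = +0.0000 N (tension)
  F[2-3] = +0.0000 N (tension)
  Rx@0 = -1610.4500 N
  Ry@0 = -1270.8153 N
  Ry@2 = +1343.8153 N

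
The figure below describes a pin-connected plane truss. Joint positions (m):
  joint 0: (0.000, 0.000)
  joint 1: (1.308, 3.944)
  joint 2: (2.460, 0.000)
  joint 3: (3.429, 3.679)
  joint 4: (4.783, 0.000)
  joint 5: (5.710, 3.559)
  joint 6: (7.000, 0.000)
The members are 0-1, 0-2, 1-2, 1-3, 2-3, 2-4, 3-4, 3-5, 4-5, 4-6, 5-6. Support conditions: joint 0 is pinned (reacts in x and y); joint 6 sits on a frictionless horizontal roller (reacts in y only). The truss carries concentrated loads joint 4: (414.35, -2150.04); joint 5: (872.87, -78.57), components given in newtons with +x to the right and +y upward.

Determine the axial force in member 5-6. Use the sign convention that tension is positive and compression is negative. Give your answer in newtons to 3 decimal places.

N=7 nodes, M=11 members, R=3 reactions → 2N=14, M+R=14
member 0 (0-1): L=4.1552, (cx,cy)=(0.3148,0.9492)
member 1 (0-2): L=2.4600, (cx,cy)=(1.0000,0.0000)
member 2 (1-2): L=4.1088, (cx,cy)=(0.2804,-0.9599)
member 3 (1-3): L=2.1375, (cx,cy)=(0.9923,-0.1240)
member 4 (2-3): L=3.8045, (cx,cy)=(0.2547,0.9670)
member 5 (2-4): L=2.3230, (cx,cy)=(1.0000,0.0000)
member 6 (3-4): L=3.9202, (cx,cy)=(0.3454,-0.9385)
member 7 (3-5): L=2.2842, (cx,cy)=(0.9986,-0.0525)
member 8 (4-5): L=3.6777, (cx,cy)=(0.2521,0.9677)
member 9 (4-6): L=2.2170, (cx,cy)=(1.0000,0.0000)
member 10 (5-6): L=3.7856, (cx,cy)=(0.3408,-0.9401)
solve A·x = −loads:
  F[0-1] = -265.1131 N (compression)
  F[0-2] = +1370.6732 N (tension)
  F[1-2] = +283.3534 N (tension)
  F[1-3] = -164.1646 N (compression)
  F[2-3] = -281.2644 N (compression)
  F[2-4] = +1521.7562 N (tension)
  F[3-4] = +286.8380 N (tension)
  F[3-5] = -334.0674 N (compression)
  F[4-5] = +1943.6081 N (tension)
  F[4-6] = +716.5768 N (tension)
  F[5-6] = -2102.8338 N (compression)
  Rx@0 = -1287.2200 N
  Ry@0 = +251.6357 N
  Ry@6 = +1976.9743 N

-2102.834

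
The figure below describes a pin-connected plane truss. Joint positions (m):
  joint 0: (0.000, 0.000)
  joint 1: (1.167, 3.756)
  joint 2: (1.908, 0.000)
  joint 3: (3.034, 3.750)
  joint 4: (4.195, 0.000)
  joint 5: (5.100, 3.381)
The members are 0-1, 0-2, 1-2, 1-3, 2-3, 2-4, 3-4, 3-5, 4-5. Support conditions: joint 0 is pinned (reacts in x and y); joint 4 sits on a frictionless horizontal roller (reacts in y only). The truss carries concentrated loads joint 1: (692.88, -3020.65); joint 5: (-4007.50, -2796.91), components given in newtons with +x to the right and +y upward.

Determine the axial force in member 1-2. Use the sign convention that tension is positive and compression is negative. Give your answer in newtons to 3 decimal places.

N=6 nodes, M=9 members, R=3 reactions → 2N=12, M+R=12
member 0 (0-1): L=3.9331, (cx,cy)=(0.2967,0.9550)
member 1 (0-2): L=1.9080, (cx,cy)=(1.0000,0.0000)
member 2 (1-2): L=3.8284, (cx,cy)=(0.1936,-0.9811)
member 3 (1-3): L=1.8670, (cx,cy)=(1.0000,-0.0032)
member 4 (2-3): L=3.9154, (cx,cy)=(0.2876,0.9578)
member 5 (2-4): L=2.2870, (cx,cy)=(1.0000,0.0000)
member 6 (3-4): L=3.9256, (cx,cy)=(0.2958,-0.9553)
member 7 (3-5): L=2.0987, (cx,cy)=(0.9844,-0.1758)
member 8 (4-5): L=3.5000, (cx,cy)=(0.2586,0.9660)
solve A·x = −loads:
  F[0-1] = -4383.8842 N (compression)
  F[0-2] = -2013.8730 N (compression)
  F[1-2] = +1195.5753 N (tension)
  F[1-3] = -2225.0465 N (compression)
  F[2-3] = -1224.7030 N (compression)
  F[2-4] = -1430.2622 N (compression)
  F[3-4] = +1801.9165 N (tension)
  F[3-5] = -3159.3725 N (compression)
  F[4-5] = -3470.4221 N (compression)
  Rx@0 = +3314.6200 N
  Ry@0 = +4186.4660 N
  Ry@4 = +1631.0940 N

1195.575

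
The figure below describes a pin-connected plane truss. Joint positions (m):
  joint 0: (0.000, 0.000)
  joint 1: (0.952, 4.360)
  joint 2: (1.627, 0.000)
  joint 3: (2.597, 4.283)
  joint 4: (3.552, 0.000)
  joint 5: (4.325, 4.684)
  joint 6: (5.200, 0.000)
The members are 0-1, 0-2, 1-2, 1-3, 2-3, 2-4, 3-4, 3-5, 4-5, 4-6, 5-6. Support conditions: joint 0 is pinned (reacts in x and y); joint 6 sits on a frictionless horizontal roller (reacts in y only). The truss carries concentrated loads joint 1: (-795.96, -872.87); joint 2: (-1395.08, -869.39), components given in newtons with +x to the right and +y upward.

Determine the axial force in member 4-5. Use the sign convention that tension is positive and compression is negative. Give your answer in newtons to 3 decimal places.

-259.016

N=7 nodes, M=11 members, R=3 reactions → 2N=14, M+R=14
member 0 (0-1): L=4.4627, (cx,cy)=(0.2133,0.9770)
member 1 (0-2): L=1.6270, (cx,cy)=(1.0000,0.0000)
member 2 (1-2): L=4.4119, (cx,cy)=(0.1530,-0.9882)
member 3 (1-3): L=1.6468, (cx,cy)=(0.9989,-0.0468)
member 4 (2-3): L=4.3915, (cx,cy)=(0.2209,0.9753)
member 5 (2-4): L=1.9250, (cx,cy)=(1.0000,0.0000)
member 6 (3-4): L=4.3882, (cx,cy)=(0.2176,-0.9760)
member 7 (3-5): L=1.7739, (cx,cy)=(0.9741,0.2261)
member 8 (4-5): L=4.7474, (cx,cy)=(0.1628,0.9867)
member 9 (4-6): L=1.6480, (cx,cy)=(1.0000,0.0000)
member 10 (5-6): L=4.7650, (cx,cy)=(0.1836,-0.9830)
solve A·x = −loads:
  F[0-1] = -2024.4192 N (compression)
  F[0-2] = -1759.1856 N (compression)
  F[1-2] = +1108.9038 N (tension)
  F[1-3] = +194.6630 N (tension)
  F[2-3] = -232.1939 N (compression)
  F[2-4] = -143.1624 N (compression)
  F[3-4] = +261.8353 N (tension)
  F[3-5] = +88.4692 N (tension)
  F[4-5] = -259.0162 N (compression)
  F[4-6] = -44.0042 N (compression)
  F[5-6] = +239.6356 N (tension)
  Rx@0 = +2191.0400 N
  Ry@0 = +1977.8207 N
  Ry@6 = -235.5607 N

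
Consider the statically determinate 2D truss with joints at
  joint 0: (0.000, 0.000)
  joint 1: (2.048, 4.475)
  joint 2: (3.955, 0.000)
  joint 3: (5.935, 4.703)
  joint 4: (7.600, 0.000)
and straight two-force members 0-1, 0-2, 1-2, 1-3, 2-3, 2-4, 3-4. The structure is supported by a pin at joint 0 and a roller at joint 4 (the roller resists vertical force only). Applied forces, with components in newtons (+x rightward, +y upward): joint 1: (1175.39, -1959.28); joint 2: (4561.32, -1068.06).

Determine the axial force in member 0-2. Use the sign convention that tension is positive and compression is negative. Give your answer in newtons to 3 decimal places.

6309.447

N=5 nodes, M=7 members, R=3 reactions → 2N=10, M+R=10
member 0 (0-1): L=4.9214, (cx,cy)=(0.4161,0.9093)
member 1 (0-2): L=3.9550, (cx,cy)=(1.0000,0.0000)
member 2 (1-2): L=4.8644, (cx,cy)=(0.3920,-0.9200)
member 3 (1-3): L=3.8937, (cx,cy)=(0.9983,0.0586)
member 4 (2-3): L=5.1028, (cx,cy)=(0.3880,0.9217)
member 5 (2-4): L=3.6450, (cx,cy)=(1.0000,0.0000)
member 6 (3-4): L=4.9890, (cx,cy)=(0.3337,-0.9427)
solve A·x = −loads:
  F[0-1] = -1376.2964 N (compression)
  F[0-2] = +6309.4473 N (tension)
  F[1-2] = -859.3862 N (compression)
  F[1-3] = -1413.6454 N (compression)
  F[2-3] = +2016.6583 N (tension)
  F[2-4] = +628.7120 N (tension)
  F[3-4] = -1883.8822 N (compression)
  Rx@0 = -5736.7100 N
  Ry@0 = +1251.4646 N
  Ry@4 = +1775.8754 N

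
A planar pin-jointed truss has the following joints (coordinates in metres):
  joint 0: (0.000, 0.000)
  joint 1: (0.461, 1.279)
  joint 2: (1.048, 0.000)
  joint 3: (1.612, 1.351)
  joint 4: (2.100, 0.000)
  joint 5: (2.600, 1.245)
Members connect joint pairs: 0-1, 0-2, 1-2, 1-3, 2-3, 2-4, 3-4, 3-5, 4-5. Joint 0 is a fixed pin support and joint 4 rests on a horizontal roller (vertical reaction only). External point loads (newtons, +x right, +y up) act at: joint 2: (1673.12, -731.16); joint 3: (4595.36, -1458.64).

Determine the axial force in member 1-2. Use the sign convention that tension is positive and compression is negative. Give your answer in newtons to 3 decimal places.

-2353.462

N=6 nodes, M=9 members, R=3 reactions → 2N=12, M+R=12
member 0 (0-1): L=1.3595, (cx,cy)=(0.3391,0.9408)
member 1 (0-2): L=1.0480, (cx,cy)=(1.0000,0.0000)
member 2 (1-2): L=1.4073, (cx,cy)=(0.4171,-0.9089)
member 3 (1-3): L=1.1532, (cx,cy)=(0.9980,0.0624)
member 4 (2-3): L=1.4640, (cx,cy)=(0.3852,0.9228)
member 5 (2-4): L=1.0520, (cx,cy)=(1.0000,0.0000)
member 6 (3-4): L=1.4364, (cx,cy)=(0.3397,-0.9405)
member 7 (3-5): L=0.9937, (cx,cy)=(0.9943,-0.1067)
member 8 (4-5): L=1.3417, (cx,cy)=(0.3727,0.9280)
solve A·x = −loads:
  F[0-1] = +2392.8751 N (tension)
  F[0-2] = +5457.0941 N (tension)
  F[1-2] = -2353.4624 N (compression)
  F[1-3] = +1796.5658 N (tension)
  F[2-3] = +3110.1697 N (tension)
  F[2-4] = +1604.1191 N (tension)
  F[3-4] = -4721.7471 N (compression)
  F[3-5] = -0.0000 N (compression)
  F[4-5] = +0.0000 N (tension)
  Rx@0 = -6268.4800 N
  Ry@0 = -2251.1118 N
  Ry@4 = +4440.9118 N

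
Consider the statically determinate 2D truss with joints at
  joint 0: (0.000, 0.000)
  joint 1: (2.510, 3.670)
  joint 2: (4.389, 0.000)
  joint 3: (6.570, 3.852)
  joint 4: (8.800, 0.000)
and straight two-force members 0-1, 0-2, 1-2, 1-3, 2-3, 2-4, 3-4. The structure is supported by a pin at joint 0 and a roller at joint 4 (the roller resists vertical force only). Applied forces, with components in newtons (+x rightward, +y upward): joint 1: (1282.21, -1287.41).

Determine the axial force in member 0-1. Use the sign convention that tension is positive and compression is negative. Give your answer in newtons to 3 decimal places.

-466.995

N=5 nodes, M=7 members, R=3 reactions → 2N=10, M+R=10
member 0 (0-1): L=4.4462, (cx,cy)=(0.5645,0.8254)
member 1 (0-2): L=4.3890, (cx,cy)=(1.0000,0.0000)
member 2 (1-2): L=4.1230, (cx,cy)=(0.4557,-0.8901)
member 3 (1-3): L=4.0641, (cx,cy)=(0.9990,0.0448)
member 4 (2-3): L=4.4266, (cx,cy)=(0.4927,0.8702)
member 5 (2-4): L=4.4110, (cx,cy)=(1.0000,0.0000)
member 6 (3-4): L=4.4509, (cx,cy)=(0.5010,-0.8654)
solve A·x = −loads:
  F[0-1] = -466.9948 N (compression)
  F[0-2] = +1545.8391 N (tension)
  F[1-2] = -1066.6560 N (compression)
  F[1-3] = -1060.7956 N (compression)
  F[2-3] = +1091.0748 N (tension)
  F[2-4] = +522.1536 N (tension)
  F[3-4] = -1042.1842 N (compression)
  Rx@0 = -1282.2100 N
  Ry@0 = +385.4657 N
  Ry@4 = +901.9443 N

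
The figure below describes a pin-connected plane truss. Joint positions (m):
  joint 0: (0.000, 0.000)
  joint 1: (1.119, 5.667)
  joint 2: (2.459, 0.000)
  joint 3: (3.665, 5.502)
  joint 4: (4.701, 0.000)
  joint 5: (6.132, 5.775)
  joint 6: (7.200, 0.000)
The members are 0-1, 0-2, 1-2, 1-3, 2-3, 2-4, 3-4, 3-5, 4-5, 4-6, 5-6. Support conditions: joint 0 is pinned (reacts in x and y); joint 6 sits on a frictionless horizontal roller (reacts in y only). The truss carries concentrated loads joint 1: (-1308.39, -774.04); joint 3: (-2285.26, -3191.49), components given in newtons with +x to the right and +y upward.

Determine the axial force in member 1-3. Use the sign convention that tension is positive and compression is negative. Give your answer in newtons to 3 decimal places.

N=7 nodes, M=11 members, R=3 reactions → 2N=14, M+R=14
member 0 (0-1): L=5.7764, (cx,cy)=(0.1937,0.9811)
member 1 (0-2): L=2.4590, (cx,cy)=(1.0000,0.0000)
member 2 (1-2): L=5.8233, (cx,cy)=(0.2301,-0.9732)
member 3 (1-3): L=2.5513, (cx,cy)=(0.9979,-0.0647)
member 4 (2-3): L=5.6326, (cx,cy)=(0.2141,0.9768)
member 5 (2-4): L=2.2420, (cx,cy)=(1.0000,0.0000)
member 6 (3-4): L=5.5987, (cx,cy)=(0.1850,-0.9827)
member 7 (3-5): L=2.4821, (cx,cy)=(0.9939,0.1100)
member 8 (4-5): L=5.9497, (cx,cy)=(0.2405,0.9706)
member 9 (4-6): L=2.4990, (cx,cy)=(1.0000,0.0000)
member 10 (5-6): L=5.8729, (cx,cy)=(0.1819,-0.9833)
solve A·x = −loads:
  F[0-1] = -5093.2871 N (compression)
  F[0-2] = -2606.9859 N (compression)
  F[1-2] = +4384.9823 N (tension)
  F[1-3] = -688.7495 N (compression)
  F[2-3] = -4368.6185 N (compression)
  F[2-4] = -662.5881 N (compression)
  F[3-4] = +1101.0666 N (tension)
  F[3-5] = +461.6439 N (tension)
  F[4-5] = -1114.7763 N (compression)
  F[4-6] = -190.7190 N (compression)
  F[5-6] = +1048.7628 N (tension)
  Rx@0 = +3593.6500 N
  Ry@0 = +4996.8057 N
  Ry@6 = -1031.2757 N

-688.750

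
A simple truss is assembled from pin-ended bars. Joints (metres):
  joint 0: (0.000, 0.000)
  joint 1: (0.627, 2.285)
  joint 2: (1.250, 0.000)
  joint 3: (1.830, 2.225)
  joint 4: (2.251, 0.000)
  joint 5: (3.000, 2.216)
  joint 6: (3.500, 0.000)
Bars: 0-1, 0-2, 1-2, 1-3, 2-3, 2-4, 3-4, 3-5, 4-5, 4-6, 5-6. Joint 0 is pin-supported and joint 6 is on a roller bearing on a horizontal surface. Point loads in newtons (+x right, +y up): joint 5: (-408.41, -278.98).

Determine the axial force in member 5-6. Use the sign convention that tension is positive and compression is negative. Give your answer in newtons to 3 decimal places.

19.945

N=7 nodes, M=11 members, R=3 reactions → 2N=14, M+R=14
member 0 (0-1): L=2.3695, (cx,cy)=(0.2646,0.9644)
member 1 (0-2): L=1.2500, (cx,cy)=(1.0000,0.0000)
member 2 (1-2): L=2.3684, (cx,cy)=(0.2630,-0.9648)
member 3 (1-3): L=1.2045, (cx,cy)=(0.9988,-0.0498)
member 4 (2-3): L=2.2994, (cx,cy)=(0.2522,0.9677)
member 5 (2-4): L=1.0010, (cx,cy)=(1.0000,0.0000)
member 6 (3-4): L=2.2645, (cx,cy)=(0.1859,-0.9826)
member 7 (3-5): L=1.1700, (cx,cy)=(1.0000,-0.0077)
member 8 (4-5): L=2.3392, (cx,cy)=(0.3202,0.9473)
member 9 (4-6): L=1.2490, (cx,cy)=(1.0000,0.0000)
member 10 (5-6): L=2.2717, (cx,cy)=(0.2201,-0.9755)
solve A·x = −loads:
  F[0-1] = -309.4676 N (compression)
  F[0-2] = -326.5196 N (compression)
  F[1-2] = +317.8859 N (tension)
  F[1-3] = -165.7147 N (compression)
  F[2-3] = -316.9397 N (compression)
  F[2-4] = -162.9546 N (compression)
  F[3-4] = +306.0986 N (tension)
  F[3-5] = -302.3725 N (compression)
  F[4-5] = -317.4773 N (compression)
  F[4-6] = -4.3899 N (compression)
  F[5-6] = +19.9453 N (tension)
  Rx@0 = +408.4100 N
  Ry@0 = +298.4362 N
  Ry@6 = -19.4562 N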